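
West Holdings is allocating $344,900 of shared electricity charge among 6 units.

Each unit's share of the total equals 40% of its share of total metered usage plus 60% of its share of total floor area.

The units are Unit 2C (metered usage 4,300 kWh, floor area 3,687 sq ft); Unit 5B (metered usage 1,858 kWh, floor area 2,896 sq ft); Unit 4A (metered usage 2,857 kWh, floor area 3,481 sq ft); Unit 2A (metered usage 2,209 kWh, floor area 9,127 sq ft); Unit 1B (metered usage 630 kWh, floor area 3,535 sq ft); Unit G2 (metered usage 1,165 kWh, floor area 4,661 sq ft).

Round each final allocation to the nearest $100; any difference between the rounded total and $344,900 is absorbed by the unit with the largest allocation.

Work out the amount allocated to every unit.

Metered usage total 13,019; floor area total 27,387.
Composite weights (40% metered usage + 60% floor area): Unit 2C 0.2129; Unit 5B 0.1205; Unit 4A 0.1640; Unit 2A 0.2678; Unit 1B 0.0968; Unit G2 0.1379.
Unrounded shares: Unit 2C 73,425.81; Unit 5B 41,571.47; Unit 4A 56,578.04; Unit 2A 92,373.26; Unit 1B 33,386.95; Unit G2 47,564.46.
After rounding ($100): Unit 2C $73,400; Unit 5B $41,600; Unit 4A $56,600; Unit 2A $92,400; Unit 1B $33,400; Unit G2 $47,600. Sum = $345,000.
Difference $344,900 − $345,000 = −$100 applied to largest allocation (Unit 2A): Unit 2A becomes $92,300.

Unit 2C: $73,400; Unit 5B: $41,600; Unit 4A: $56,600; Unit 2A: $92,300; Unit 1B: $33,400; Unit G2: $47,600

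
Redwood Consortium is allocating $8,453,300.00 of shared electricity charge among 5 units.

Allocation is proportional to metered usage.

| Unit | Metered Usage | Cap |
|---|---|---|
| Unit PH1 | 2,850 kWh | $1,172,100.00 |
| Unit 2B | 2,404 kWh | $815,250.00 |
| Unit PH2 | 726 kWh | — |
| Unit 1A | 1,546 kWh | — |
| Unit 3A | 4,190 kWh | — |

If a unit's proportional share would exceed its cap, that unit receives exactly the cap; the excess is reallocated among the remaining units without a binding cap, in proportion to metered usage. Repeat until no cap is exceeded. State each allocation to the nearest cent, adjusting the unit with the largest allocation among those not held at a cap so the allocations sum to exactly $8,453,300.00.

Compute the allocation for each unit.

Sum of metered usage: 11,716.
Unconstrained shares: Unit PH1 2,056,325.1110; Unit 2B 1,734,528.2690; Unit PH2 523,821.7651; Unit 1A 1,115,466.1830; Unit 3A 3,023,158.6719.
Held at cap: Unit PH1 ($1,172,100.00), Unit 2B ($815,250.00); remaining pool $6,465,950.00 reallocated over remaining metered usage 6,462.
Remaining shares: Unit PH2 726,443.7790 → $726,443.78; Unit 1A 1,546,945.0170 → $1,546,945.02; Unit 3A 4,192,561.2040 → $4,192,561.20.

Unit PH1: $1,172,100.00 · Unit 2B: $815,250.00 · Unit PH2: $726,443.78 · Unit 1A: $1,546,945.02 · Unit 3A: $4,192,561.20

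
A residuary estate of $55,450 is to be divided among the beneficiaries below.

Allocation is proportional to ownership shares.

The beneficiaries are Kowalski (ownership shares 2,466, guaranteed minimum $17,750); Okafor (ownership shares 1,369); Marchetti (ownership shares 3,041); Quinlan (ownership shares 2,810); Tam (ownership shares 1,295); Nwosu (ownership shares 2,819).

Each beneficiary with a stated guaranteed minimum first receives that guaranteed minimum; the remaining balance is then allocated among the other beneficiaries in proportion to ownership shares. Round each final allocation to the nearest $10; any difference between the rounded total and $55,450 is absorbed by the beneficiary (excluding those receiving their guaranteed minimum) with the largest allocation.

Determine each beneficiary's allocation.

Guaranteed amounts: Kowalski $17,750. Residual $37,700.
Residual split over remaining ownership shares 11,334: Okafor 4,553.67 → $4,550; Marchetti 10,115.20 → $10,120; Quinlan 9,346.83 → $9,350; Tam 4,307.53 → $4,310; Nwosu 9,376.77 → $9,380.
Rounding difference −$10 applied to Marchetti → $10,110.

Kowalski: $17,750; Okafor: $4,550; Marchetti: $10,110; Quinlan: $9,350; Tam: $4,310; Nwosu: $9,380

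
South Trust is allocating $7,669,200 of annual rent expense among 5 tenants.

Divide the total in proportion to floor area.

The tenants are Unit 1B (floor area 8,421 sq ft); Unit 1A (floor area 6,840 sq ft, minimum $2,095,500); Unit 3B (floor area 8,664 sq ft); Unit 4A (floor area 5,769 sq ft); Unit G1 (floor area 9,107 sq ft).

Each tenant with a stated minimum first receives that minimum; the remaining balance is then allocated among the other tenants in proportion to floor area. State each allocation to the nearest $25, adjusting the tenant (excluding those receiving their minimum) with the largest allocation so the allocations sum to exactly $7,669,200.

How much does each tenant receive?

Guaranteed amounts: Unit 1A $2,095,500. Balance $5,573,700.
Balance split over remaining floor area 31,961: Unit 1B 1,468,543.78 → $1,468,550; Unit 3B 1,510,920.71 → $1,510,925; Unit 4A 1,006,059.74 → $1,006,050; Unit G1 1,588,175.77 → $1,588,175.

Unit 1B: $1,468,550; Unit 1A: $2,095,500; Unit 3B: $1,510,925; Unit 4A: $1,006,050; Unit G1: $1,588,175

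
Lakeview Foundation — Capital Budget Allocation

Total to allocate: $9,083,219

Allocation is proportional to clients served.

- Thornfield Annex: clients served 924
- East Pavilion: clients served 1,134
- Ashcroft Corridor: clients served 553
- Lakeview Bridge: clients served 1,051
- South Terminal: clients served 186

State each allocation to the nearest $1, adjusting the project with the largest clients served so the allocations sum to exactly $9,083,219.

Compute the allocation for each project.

Thornfield Annex: $2,181,106; East Pavilion: $2,676,810; Ashcroft Corridor: $1,305,359; Lakeview Bridge: $2,480,890; South Terminal: $439,054

Total clients served = 3,848.
Proportional shares: Thornfield Annex 924/3,848 × $9,083,219 = 2,181,105.60; East Pavilion 1,134/3,848 × $9,083,219 = 2,676,811.42; Ashcroft Corridor 553/3,848 × $9,083,219 = 1,305,358.66; Lakeview Bridge 1,051/3,848 × $9,083,219 = 2,480,889.60; South Terminal 186/3,848 × $9,083,219 = 439,053.73.
At nearest $1: Thornfield Annex $2,181,106; East Pavilion $2,676,811; Ashcroft Corridor $1,305,359; Lakeview Bridge $2,480,890; South Terminal $439,054. Sum = $9,083,220.
Difference $9,083,219 − $9,083,220 = −$1 applied to largest clients served (East Pavilion): East Pavilion becomes $2,676,810.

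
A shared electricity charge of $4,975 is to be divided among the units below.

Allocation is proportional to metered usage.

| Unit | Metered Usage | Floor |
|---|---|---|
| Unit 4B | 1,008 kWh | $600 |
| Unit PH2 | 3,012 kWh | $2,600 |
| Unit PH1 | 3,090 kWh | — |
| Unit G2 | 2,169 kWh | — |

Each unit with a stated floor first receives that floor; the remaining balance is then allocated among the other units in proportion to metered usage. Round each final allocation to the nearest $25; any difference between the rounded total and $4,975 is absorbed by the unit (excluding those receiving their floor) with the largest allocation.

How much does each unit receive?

Unit 4B: $600 · Unit PH2: $2,600 · Unit PH1: $1,050 · Unit G2: $725

Guaranteed amounts: Unit 4B $600; Unit PH2 $2,600. Remaining pool $1,775.
Remaining pool split over remaining metered usage 5,259: Unit PH1 1,042.93 → $1,050; Unit G2 732.07 → $725.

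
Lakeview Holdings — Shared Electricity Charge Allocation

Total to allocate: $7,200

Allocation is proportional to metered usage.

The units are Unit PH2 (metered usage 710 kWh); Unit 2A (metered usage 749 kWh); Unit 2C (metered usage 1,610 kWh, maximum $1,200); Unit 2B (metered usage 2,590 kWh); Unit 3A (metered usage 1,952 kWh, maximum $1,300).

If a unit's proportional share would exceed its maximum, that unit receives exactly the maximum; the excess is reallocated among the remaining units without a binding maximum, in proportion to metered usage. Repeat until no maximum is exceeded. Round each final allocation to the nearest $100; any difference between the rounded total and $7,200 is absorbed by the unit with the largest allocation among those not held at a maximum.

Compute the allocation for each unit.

Unit PH2: $800; Unit 2A: $900; Unit 2C: $1,200; Unit 2B: $3,000; Unit 3A: $1,300

Total metered usage = 7,611.
Proportional shares (ignoring caps): Unit PH2 671.66; Unit 2A 708.55; Unit 2C 1,523.06; Unit 2B 2,450.14; Unit 3A 1,846.59.
Held at cap: Unit 2C ($1,200), Unit 3A ($1,300); remaining pool $4,700 reallocated over remaining metered usage 4,049.
Shares after redistribution: Unit PH2 824.15 → $800; Unit 2A 869.42 → $900; Unit 2B 3,006.42 → $3,000.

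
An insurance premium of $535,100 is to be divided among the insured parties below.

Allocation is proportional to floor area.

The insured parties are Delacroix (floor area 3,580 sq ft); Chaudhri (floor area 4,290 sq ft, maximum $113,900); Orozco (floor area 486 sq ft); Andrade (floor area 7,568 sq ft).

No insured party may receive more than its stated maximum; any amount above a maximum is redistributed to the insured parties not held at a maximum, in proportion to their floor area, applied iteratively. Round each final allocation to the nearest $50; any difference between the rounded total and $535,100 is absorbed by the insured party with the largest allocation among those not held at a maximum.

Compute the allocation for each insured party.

Delacroix: $129,600; Chaudhri: $113,900; Orozco: $17,600; Andrade: $274,000

Floor area total: 15,924.
Proportional shares (ignoring caps): Delacroix 120,300.05; Chaudhri 144,158.44; Orozco 16,331.24; Andrade 254,310.27.
Capped: Chaudhri ($113,900); balance $421,200 reallocated over remaining floor area 11,634.
Remaining shares: Delacroix 129,611.14 → $129,600; Orozco 17,595.26 → $17,600; Andrade 273,993.60 → $274,000.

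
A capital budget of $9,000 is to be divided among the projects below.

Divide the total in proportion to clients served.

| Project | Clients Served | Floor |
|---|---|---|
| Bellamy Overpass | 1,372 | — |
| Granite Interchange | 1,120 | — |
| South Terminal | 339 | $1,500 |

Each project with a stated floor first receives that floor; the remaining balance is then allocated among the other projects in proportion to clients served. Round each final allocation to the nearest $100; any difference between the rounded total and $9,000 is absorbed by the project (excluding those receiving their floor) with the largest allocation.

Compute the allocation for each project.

Guaranteed amounts: South Terminal $1,500. Balance $7,500.
Balance split over remaining clients served 2,492: Bellamy Overpass 4,129.21 → $4,100; Granite Interchange 3,370.79 → $3,400.

Bellamy Overpass: $4,100 | Granite Interchange: $3,400 | South Terminal: $1,500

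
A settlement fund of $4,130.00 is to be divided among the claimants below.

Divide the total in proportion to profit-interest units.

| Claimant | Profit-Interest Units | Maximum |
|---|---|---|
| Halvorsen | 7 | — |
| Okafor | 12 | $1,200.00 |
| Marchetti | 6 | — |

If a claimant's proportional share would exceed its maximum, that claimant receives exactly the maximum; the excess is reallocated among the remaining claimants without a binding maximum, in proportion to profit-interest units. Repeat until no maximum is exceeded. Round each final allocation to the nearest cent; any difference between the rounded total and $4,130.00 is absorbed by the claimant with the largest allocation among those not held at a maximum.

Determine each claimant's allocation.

Sum of profit-interest units: 25.
Pro-rata shares before constraints: Halvorsen 1,156.4000; Okafor 1,982.4000; Marchetti 991.2000.
Held at cap: Okafor ($1,200.00); balance $2,930.00 reallocated over remaining profit-interest units 13.
Remaining shares: Halvorsen 1,577.6923 → $1,577.69; Marchetti 1,352.3077 → $1,352.31.

Halvorsen: $1,577.69; Okafor: $1,200.00; Marchetti: $1,352.31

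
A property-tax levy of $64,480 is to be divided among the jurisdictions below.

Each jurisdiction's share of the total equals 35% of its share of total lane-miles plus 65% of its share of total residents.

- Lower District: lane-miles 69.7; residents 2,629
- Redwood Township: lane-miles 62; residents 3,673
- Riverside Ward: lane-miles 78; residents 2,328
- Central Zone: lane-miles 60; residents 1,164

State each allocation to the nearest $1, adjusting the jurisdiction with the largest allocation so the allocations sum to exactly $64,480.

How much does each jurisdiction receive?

Totals — lane-miles 269.7, residents 9,794.
Composite weights (35% lane-miles + 65% residents): Lower District 0.2649; Redwood Township 0.3242; Riverside Ward 0.2557; Central Zone 0.1551.
Raw shares: Lower District 17,082.79; Redwood Township 20,906.12; Riverside Ward 16,489.23; Central Zone 10,001.86.
Rounded to nearest $1: Lower District $17,083; Redwood Township $20,906; Riverside Ward $16,489; Central Zone $10,002. Sum = $64,480.
No rounding difference to absorb.

Lower District: $17,083 | Redwood Township: $20,906 | Riverside Ward: $16,489 | Central Zone: $10,002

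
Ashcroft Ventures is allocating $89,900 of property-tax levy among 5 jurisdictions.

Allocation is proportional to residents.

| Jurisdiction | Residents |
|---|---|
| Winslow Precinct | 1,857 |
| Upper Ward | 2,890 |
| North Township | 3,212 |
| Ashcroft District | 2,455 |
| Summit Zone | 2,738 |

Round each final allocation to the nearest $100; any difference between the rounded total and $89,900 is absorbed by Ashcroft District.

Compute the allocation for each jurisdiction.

Sum of residents: 13,152.
Pro-rata amounts: Winslow Precinct 1,857/13,152 × $89,900 = 12,693.45; Upper Ward 2,890/13,152 × $89,900 = 19,754.49; North Township 3,212/13,152 × $89,900 = 21,955.50; Ashcroft District 2,455/13,152 × $89,900 = 16,781.06; Summit Zone 2,738/13,152 × $89,900 = 18,715.50.
At nearest $100: Winslow Precinct $12,700; Upper Ward $19,800; North Township $22,000; Ashcroft District $16,800; Summit Zone $18,700. Sum = $90,000.
Difference $89,900 − $90,000 = −$100 applied to Ashcroft District: Ashcroft District becomes $16,700.

Winslow Precinct: $12,700 | Upper Ward: $19,800 | North Township: $22,000 | Ashcroft District: $16,700 | Summit Zone: $18,700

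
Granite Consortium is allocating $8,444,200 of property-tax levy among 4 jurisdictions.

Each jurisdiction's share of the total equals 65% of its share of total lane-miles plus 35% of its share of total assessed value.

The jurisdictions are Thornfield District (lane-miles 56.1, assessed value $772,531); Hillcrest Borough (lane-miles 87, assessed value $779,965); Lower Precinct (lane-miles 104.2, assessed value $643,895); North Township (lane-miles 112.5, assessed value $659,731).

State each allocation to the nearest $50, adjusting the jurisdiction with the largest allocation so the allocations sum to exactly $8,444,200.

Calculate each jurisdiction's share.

Thornfield District: $1,655,200 | Hillcrest Borough: $2,134,300 | Lower Precinct: $2,255,850 | North Township: $2,398,850

Lane-miles total 359.8; assessed value total 2,856,122.
Composite weights (65% lane-miles + 35% assessed value): Thornfield District 0.1960; Hillcrest Borough 0.2528; Lower Precinct 0.2671; North Township 0.2841.
Pro-rata amounts: Thornfield District 1,655,205.43; Hillcrest Borough 2,134,275.89; Lower Precinct 2,255,857.89; North Township 2,398,860.79.
Rounded to nearest $50: Thornfield District $1,655,200; Hillcrest Borough $2,134,300; Lower Precinct $2,255,850; North Township $2,398,850. Sum = $8,444,200.
Rounded total matches; no reconciliation needed.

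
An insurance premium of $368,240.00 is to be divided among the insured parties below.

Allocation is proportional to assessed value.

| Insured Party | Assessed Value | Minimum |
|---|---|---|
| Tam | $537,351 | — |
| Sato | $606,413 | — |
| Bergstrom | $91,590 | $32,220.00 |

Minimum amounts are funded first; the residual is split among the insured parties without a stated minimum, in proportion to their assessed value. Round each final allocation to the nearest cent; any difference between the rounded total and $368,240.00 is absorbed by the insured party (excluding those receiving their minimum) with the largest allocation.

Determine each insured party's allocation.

Fund the minimums — Bergstrom $32,220.00. Balance $336,020.00.
Balance split over remaining assessed value 1,143,764: Tam 157,865.3315 → $157,865.33; Sato 178,154.6685 → $178,154.67.

Tam: $157,865.33; Sato: $178,154.67; Bergstrom: $32,220.00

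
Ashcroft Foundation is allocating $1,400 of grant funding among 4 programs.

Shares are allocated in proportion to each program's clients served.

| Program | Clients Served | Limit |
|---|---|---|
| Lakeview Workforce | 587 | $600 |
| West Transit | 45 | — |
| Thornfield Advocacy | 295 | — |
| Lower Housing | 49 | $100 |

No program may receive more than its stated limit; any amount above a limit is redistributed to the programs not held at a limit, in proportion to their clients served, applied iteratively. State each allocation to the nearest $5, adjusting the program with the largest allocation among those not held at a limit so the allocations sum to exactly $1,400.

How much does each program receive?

Lakeview Workforce: $600 · West Transit: $95 · Thornfield Advocacy: $605 · Lower Housing: $100

Combined clients served = 976.
Proportional shares (ignoring caps): Lakeview Workforce 842.01; West Transit 64.55; Thornfield Advocacy 423.16; Lower Housing 70.29.
Held at cap: Lakeview Workforce ($600); residual $800 reallocated over remaining clients served 389.
Held at cap: Lower Housing ($100); residual $700 reallocated over remaining clients served 340.
Redistributed shares: West Transit 92.65 → $95; Thornfield Advocacy 607.35 → $605.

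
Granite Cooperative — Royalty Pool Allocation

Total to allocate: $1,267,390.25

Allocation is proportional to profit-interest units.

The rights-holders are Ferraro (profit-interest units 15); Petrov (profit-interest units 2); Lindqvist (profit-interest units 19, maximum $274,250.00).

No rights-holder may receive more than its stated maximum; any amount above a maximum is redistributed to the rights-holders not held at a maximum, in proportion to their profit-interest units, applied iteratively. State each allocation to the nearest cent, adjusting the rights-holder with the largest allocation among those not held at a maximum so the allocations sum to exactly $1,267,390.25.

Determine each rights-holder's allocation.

Combined profit-interest units = 36.
Pro-rata shares before constraints: Ferraro 528,079.2708; Petrov 70,410.5694; Lindqvist 668,900.4097.
Held at cap: Lindqvist ($274,250.00); residual $993,140.25 reallocated over remaining profit-interest units 17.
Redistributed shares: Ferraro 876,300.2206 → $876,300.22; Petrov 116,840.0294 → $116,840.03.

Ferraro: $876,300.22 | Petrov: $116,840.03 | Lindqvist: $274,250.00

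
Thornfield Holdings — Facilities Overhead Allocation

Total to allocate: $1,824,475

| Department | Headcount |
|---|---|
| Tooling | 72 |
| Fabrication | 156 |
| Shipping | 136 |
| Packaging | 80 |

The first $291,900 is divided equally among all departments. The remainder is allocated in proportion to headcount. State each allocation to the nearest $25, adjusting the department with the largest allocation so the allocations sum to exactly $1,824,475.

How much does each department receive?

$291,900 shared equally gives $72,975 per department.
Remainder $1,532,575 by headcount (total 444): Tooling 248,525.68 → $248,525; Fabrication 538,472.30 → $538,475; Shipping 469,437.39 → $469,425; Packaging 276,139.64 → $276,150.
Totals: Tooling $72,975 + $248,525 = $321,500; Fabrication $72,975 + $538,475 = $611,450; Shipping $72,975 + $469,425 = $542,400; Packaging $72,975 + $276,150 = $349,125.

Tooling: $321,500 | Fabrication: $611,450 | Shipping: $542,400 | Packaging: $349,125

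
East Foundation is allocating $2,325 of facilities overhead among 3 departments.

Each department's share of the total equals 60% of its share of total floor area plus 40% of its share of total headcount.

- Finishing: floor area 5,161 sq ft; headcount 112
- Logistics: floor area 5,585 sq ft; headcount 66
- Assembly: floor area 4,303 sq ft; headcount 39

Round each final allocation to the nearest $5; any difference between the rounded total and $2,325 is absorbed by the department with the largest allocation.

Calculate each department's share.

Totals — floor area 15,049, headcount 217.
Combined weights (60% floor area + 40% headcount): Finishing 0.4122; Logistics 0.3443; Assembly 0.2434.
Raw shares: Finishing 958.41; Logistics 800.57; Assembly 566.02.
After rounding ($5): Finishing $960; Logistics $800; Assembly $565. Sum = $2,325.
No rounding difference to absorb.

Finishing: $960; Logistics: $800; Assembly: $565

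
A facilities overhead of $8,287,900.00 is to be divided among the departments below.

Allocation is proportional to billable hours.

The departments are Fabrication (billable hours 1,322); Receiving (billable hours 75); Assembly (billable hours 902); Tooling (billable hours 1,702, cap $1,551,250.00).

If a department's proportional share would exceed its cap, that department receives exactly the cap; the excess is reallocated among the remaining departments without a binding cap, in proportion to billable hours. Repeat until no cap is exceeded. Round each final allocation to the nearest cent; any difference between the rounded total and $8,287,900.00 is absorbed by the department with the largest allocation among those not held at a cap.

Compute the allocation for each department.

Billable hours total: 4,001.
Pro-rata shares before constraints: Fabrication 2,738,466.3334; Receiving 155,359.2852; Assembly 1,868,454.3364; Tooling 3,525,620.04499.
Cap binds for Tooling ($1,551,250.00); remaining pool $6,736,650.00 reallocated over remaining billable hours 2,299.
Redistributed shares: Fabrication 3,873,793.5189 → $3,873,793.52; Receiving 219,768.9213 → $219,768.92; Assembly 2,643,087.5598 → $2,643,087.56.

Fabrication: $3,873,793.52 · Receiving: $219,768.92 · Assembly: $2,643,087.56 · Tooling: $1,551,250.00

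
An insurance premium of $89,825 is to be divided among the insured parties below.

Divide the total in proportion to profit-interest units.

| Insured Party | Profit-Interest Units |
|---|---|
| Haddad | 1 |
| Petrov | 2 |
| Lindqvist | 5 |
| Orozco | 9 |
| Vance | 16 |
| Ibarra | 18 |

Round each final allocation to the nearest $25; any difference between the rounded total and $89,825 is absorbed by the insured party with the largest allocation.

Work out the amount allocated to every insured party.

Haddad: $1,750 · Petrov: $3,525 · Lindqvist: $8,800 · Orozco: $15,850 · Vance: $28,175 · Ibarra: $31,725

Combined profit-interest units = 51.
Pro-rata amounts: Haddad 1/51 × $89,825 = 1,761.27; Petrov 2/51 × $89,825 = 3,522.55; Lindqvist 5/51 × $89,825 = 8,806.37; Orozco 9/51 × $89,825 = 15,851.47; Vance 16/51 × $89,825 = 28,180.39; Ibarra 18/51 × $89,825 = 31,702.94.
Rounded to nearest $25: Haddad $1,750; Petrov $3,525; Lindqvist $8,800; Orozco $15,850; Vance $28,175; Ibarra $31,700. Sum = $89,800.
Difference $89,825 − $89,800 = +$25 applied to largest allocation (Ibarra): Ibarra becomes $31,725.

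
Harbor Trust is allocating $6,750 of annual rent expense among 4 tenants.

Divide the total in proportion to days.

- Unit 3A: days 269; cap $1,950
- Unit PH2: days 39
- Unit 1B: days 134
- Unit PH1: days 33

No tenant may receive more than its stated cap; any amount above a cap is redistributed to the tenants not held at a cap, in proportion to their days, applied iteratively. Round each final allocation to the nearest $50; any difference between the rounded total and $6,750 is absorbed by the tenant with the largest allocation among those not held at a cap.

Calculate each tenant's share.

Total days = 475.
Unconstrained shares: Unit 3A 3,822.63; Unit PH2 554.21; Unit 1B 1,904.21; Unit PH1 468.95.
Cap binds for Unit 3A ($1,950); residual $4,800 reallocated over remaining days 206.
Redistributed shares: Unit PH2 908.74 → $900; Unit 1B 3,122.33 → $3,100; Unit PH1 768.93 → $750.
Rounding difference +$50 applied to Unit 1B → $3,150.

Unit 3A: $1,950 | Unit PH2: $900 | Unit 1B: $3,150 | Unit PH1: $750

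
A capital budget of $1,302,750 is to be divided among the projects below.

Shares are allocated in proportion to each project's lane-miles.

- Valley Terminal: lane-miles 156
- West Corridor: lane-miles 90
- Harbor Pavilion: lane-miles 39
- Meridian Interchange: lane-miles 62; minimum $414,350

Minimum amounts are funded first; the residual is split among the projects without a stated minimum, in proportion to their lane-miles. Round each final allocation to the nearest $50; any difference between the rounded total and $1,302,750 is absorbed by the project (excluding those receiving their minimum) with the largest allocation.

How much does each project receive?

Minimums first: Meridian Interchange $414,350. Balance $888,400.
Balance split over remaining lane-miles 285: Valley Terminal 486,282.11 → $486,300; West Corridor 280,547.37 → $280,550; Harbor Pavilion 121,570.53 → $121,550.

Valley Terminal: $486,300 | West Corridor: $280,550 | Harbor Pavilion: $121,550 | Meridian Interchange: $414,350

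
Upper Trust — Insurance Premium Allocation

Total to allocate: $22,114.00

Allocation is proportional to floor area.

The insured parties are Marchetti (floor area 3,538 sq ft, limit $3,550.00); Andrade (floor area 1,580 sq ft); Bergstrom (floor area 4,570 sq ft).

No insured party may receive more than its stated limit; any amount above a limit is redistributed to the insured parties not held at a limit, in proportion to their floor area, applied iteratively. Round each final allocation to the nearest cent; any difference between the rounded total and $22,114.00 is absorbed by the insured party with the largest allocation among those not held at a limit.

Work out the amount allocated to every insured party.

Sum of floor area: 9,688.
Unconstrained shares: Marchetti 8,075.9013; Andrade 3,606.5359; Bergstrom 10,431.5628.
Held at cap: Marchetti ($3,550.00); remaining pool $18,564.00 reallocated over remaining floor area 6,150.
Shares after redistribution: Andrade 4,769.2878 → $4,769.29; Bergstrom 13,794.7122 → $13,794.71.

Marchetti: $3,550.00; Andrade: $4,769.29; Bergstrom: $13,794.71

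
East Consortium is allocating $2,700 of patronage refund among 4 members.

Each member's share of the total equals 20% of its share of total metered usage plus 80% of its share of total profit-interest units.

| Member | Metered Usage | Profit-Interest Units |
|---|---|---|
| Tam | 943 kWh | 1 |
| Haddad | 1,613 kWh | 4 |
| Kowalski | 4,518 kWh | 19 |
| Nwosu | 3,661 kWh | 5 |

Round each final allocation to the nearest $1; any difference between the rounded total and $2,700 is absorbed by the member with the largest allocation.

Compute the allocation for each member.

Totals — metered usage 10,735, profit-interest units 29.
Composite weights (20% metered usage + 80% profit-interest units): Tam 0.0452; Haddad 0.1404; Kowalski 0.6083; Nwosu 0.2061.
Raw shares: Tam 121.92; Haddad 379.07; Kowalski 1,642.44; Nwosu 556.57.
After rounding ($1): Tam $122; Haddad $379; Kowalski $1,642; Nwosu $557. Sum = $2,700.
No rounding difference to absorb.

Tam: $122 · Haddad: $379 · Kowalski: $1,642 · Nwosu: $557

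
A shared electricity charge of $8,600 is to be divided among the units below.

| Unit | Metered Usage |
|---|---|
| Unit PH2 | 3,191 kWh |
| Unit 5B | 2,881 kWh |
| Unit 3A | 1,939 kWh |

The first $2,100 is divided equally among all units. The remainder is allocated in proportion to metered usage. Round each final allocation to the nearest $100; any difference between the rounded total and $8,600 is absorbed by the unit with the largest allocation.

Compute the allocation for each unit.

Unit PH2: $3,300 | Unit 5B: $3,000 | Unit 3A: $2,300

$2,100 shared equally gives $700 per unit.
Remainder $6,500 by metered usage (total 8,011): Unit PH2 2,589.13 → $2,600; Unit 5B 2,337.60 → $2,300; Unit 3A 1,573.27 → $1,600.
Totals: Unit PH2 $700 + $2,600 = $3,300; Unit 5B $700 + $2,300 = $3,000; Unit 3A $700 + $1,600 = $2,300.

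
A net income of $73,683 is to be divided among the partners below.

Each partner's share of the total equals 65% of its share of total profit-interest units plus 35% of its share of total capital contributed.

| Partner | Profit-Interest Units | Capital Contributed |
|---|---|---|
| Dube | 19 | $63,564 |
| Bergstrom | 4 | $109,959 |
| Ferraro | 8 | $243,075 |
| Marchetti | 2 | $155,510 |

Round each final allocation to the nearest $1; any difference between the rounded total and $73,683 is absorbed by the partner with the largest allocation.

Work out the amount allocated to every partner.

Dube: $30,440 | Bergstrom: $10,762 | Ferraro: $22,568 | Marchetti: $9,913

Profit-interest units total 33; capital contributed total 572,108.
Combined weights (65% profit-interest units + 35% capital contributed): Dube 0.4131; Bergstrom 0.1461; Ferraro 0.3063; Marchetti 0.1345.
Raw shares: Dube 30,440.59; Bergstrom 10,761.98; Ferraro 22,567.80; Marchetti 9,912.63.
At nearest $1: Dube $30,441; Bergstrom $10,762; Ferraro $22,568; Marchetti $9,913. Sum = $73,684.
Difference $73,683 − $73,684 = −$1 applied to largest allocation (Dube): Dube becomes $30,440.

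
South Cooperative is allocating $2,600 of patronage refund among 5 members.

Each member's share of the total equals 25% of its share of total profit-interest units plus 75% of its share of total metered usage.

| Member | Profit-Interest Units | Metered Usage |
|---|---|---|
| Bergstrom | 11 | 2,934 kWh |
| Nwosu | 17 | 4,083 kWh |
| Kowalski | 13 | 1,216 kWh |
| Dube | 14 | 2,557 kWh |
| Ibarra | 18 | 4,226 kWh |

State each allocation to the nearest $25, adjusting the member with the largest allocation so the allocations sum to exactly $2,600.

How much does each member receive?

Bergstrom: $475 | Nwosu: $675 | Kowalski: $275 | Dube: $450 | Ibarra: $725

Profit-interest units total 73; metered usage total 15,016.
Blended shares (25% profit-interest units + 75% metered usage): Bergstrom 0.1842; Nwosu 0.2622; Kowalski 0.1053; Dube 0.1757; Ibarra 0.2727.
Unrounded shares: Bergstrom 478.96; Nwosu 681.59; Kowalski 273.66; Dube 456.71; Ibarra 709.07.
At nearest $25: Bergstrom $475; Nwosu $675; Kowalski $275; Dube $450; Ibarra $700. Sum = $2,575.
Difference $2,600 − $2,575 = +$25 applied to largest allocation (Ibarra): Ibarra becomes $725.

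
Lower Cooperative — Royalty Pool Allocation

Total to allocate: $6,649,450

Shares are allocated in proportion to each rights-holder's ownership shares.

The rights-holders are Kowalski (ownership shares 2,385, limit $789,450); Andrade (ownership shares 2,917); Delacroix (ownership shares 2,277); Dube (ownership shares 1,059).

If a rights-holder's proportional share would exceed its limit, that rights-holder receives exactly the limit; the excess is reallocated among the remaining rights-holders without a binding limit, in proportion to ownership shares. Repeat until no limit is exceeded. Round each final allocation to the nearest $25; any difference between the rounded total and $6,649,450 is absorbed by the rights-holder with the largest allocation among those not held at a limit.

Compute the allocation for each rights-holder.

Total ownership shares = 8,638.
Proportional shares (ignoring caps): Kowalski 1,835,950.25; Andrade 2,245,478.77; Delacroix 1,752,812.88; Dube 815,208.10.
Held at cap: Kowalski ($789,450); residual $5,860,000 reallocated over remaining ownership shares 6,253.
Redistributed shares: Andrade 2,733,667.04 → $2,733,675; Delacroix 2,133,890.93 → $2,133,900; Dube 992,442.03 → $992,450.
Rounding difference −$25 applied to Andrade → $2,733,650.

Kowalski: $789,450; Andrade: $2,733,650; Delacroix: $2,133,900; Dube: $992,450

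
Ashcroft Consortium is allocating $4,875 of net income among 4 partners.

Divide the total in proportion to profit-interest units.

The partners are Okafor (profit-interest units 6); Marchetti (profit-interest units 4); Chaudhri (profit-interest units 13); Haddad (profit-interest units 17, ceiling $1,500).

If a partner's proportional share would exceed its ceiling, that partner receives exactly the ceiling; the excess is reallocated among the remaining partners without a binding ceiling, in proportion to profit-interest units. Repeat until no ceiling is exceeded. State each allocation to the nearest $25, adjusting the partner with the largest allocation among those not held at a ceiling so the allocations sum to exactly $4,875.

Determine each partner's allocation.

Okafor: $875; Marchetti: $575; Chaudhri: $1,925; Haddad: $1,500

Sum of profit-interest units: 40.
Pro-rata shares before constraints: Okafor 731.25; Marchetti 487.50; Chaudhri 1,584.38; Haddad 2,071.88.
Capped: Haddad ($1,500); remaining pool $3,375 reallocated over remaining profit-interest units 23.
Remaining shares: Okafor 880.43 → $875; Marchetti 586.96 → $575; Chaudhri 1,907.61 → $1,900.
Rounding difference +$25 applied to Chaudhri → $1,925.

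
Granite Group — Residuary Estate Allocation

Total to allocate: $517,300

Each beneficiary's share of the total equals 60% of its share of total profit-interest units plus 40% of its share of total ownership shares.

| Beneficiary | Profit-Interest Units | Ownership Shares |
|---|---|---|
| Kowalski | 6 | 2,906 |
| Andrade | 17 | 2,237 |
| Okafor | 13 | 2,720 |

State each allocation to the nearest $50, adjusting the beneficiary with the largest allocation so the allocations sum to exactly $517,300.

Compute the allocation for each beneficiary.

Kowalski: $128,200 | Andrade: $205,450 | Okafor: $183,650

Profit-interest units total 36; ownership shares total 7,863.
Blended shares (60% profit-interest units + 40% ownership shares): Kowalski 0.2478; Andrade 0.3971; Okafor 0.3550.
Raw shares: Kowalski 128,203.30; Andrade 205,436.45; Okafor 183,660.25.
Rounded to nearest $50: Kowalski $128,200; Andrade $205,450; Okafor $183,650. Sum = $517,300.
Rounded total matches; no reconciliation needed.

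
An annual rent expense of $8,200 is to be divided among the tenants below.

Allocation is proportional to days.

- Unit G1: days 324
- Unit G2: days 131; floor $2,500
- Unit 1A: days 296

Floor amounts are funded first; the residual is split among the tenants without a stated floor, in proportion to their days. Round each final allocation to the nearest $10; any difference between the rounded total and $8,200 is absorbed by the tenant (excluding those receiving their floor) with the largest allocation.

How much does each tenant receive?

Unit G1: $2,980; Unit G2: $2,500; Unit 1A: $2,720

Minimums first: Unit G2 $2,500. Residual $5,700.
Residual split over remaining days 620: Unit G1 2,978.71 → $2,980; Unit 1A 2,721.29 → $2,720.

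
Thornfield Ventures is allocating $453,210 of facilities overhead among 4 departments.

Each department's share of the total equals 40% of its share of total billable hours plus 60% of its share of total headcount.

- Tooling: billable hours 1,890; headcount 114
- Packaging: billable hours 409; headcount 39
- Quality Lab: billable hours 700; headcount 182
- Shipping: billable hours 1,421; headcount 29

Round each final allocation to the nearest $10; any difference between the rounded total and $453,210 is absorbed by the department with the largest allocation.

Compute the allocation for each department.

Totals — billable hours 4,420, headcount 364.
Combined weights (40% billable hours + 60% headcount): Tooling 0.3590; Packaging 0.1013; Quality Lab 0.3633; Shipping 0.1764.
Pro-rata amounts: Tooling 162,681.00; Packaging 45,909.85; Quality Lab 164,673.14; Shipping 79,946.01.
At nearest $10: Tooling $162,680; Packaging $45,910; Quality Lab $164,670; Shipping $79,950. Sum = $453,210.
Sum already equals the total — no adjustment.

Tooling: $162,680 · Packaging: $45,910 · Quality Lab: $164,670 · Shipping: $79,950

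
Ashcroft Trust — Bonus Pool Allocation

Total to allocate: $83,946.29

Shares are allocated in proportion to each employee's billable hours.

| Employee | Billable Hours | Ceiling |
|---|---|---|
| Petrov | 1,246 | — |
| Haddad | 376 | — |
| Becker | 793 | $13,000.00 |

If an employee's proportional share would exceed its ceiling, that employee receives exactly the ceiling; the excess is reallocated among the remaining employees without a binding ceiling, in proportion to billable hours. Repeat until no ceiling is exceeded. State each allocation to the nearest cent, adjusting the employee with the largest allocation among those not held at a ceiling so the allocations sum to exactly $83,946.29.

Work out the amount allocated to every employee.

Petrov: $54,500.05; Haddad: $16,446.24; Becker: $13,000.00

Total billable hours = 2,415.
Proportional shares (ignoring caps): Petrov 43,311.4192; Haddad 13,069.8986; Becker 27,564.9722.
Held at cap: Becker ($13,000.00); residual $70,946.29 reallocated over remaining billable hours 1,622.
Remaining shares: Petrov 54,500.0477 → $54,500.05; Haddad 16,446.2423 → $16,446.24.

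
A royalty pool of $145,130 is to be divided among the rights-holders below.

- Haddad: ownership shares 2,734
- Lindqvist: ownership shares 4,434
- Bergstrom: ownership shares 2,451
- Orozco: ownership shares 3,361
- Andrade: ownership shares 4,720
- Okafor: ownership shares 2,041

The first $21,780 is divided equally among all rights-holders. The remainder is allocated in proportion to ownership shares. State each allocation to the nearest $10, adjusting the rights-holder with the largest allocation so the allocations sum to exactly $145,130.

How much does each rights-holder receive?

First tranche $21,780 split equally: $3,630 each.
Remainder $123,350 by ownership shares (total 19,741): Haddad 17,083.17 → $17,080; Lindqvist 27,705.48 → $27,710; Bergstrom 15,314.87 → $15,310; Orozco 21,000.93 → $21,000; Andrade 29,492.53 → $29,490; Okafor 12,753.02 → $12,750.
Rounding difference +$10 on remainder applied to Andrade.
Totals: Haddad $3,630 + $17,080 = $20,710; Lindqvist $3,630 + $27,710 = $31,340; Bergstrom $3,630 + $15,310 = $18,940; Orozco $3,630 + $21,000 = $24,630; Andrade $3,630 + $29,500 = $33,130; Okafor $3,630 + $12,750 = $16,380.

Haddad: $20,710; Lindqvist: $31,340; Bergstrom: $18,940; Orozco: $24,630; Andrade: $33,130; Okafor: $16,380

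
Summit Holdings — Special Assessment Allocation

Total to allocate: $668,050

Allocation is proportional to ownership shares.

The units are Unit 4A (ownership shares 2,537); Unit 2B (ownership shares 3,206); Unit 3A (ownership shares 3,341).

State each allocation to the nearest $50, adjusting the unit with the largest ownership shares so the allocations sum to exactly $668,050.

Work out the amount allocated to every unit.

Ownership shares total: 9,084.
Raw shares: Unit 4A 2,537/9,084 × $668,050 = 186,574.51; Unit 2B 3,206/9,084 × $668,050 = 235,773.70; Unit 3A 3,341/9,084 × $668,050 = 245,701.79.
Rounded to nearest $50: Unit 4A $186,550; Unit 2B $235,750; Unit 3A $245,700. Sum = $668,000.
Difference $668,050 − $668,000 = +$50 applied to largest ownership shares (Unit 3A): Unit 3A becomes $245,750.

Unit 4A: $186,550 · Unit 2B: $235,750 · Unit 3A: $245,750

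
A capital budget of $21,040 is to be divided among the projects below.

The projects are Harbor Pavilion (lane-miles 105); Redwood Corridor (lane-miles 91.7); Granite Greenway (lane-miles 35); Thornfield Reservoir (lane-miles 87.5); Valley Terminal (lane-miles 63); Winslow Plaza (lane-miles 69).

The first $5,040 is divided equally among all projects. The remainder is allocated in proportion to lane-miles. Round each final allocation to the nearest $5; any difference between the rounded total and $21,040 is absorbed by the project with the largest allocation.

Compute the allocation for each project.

$5,040 shared equally gives $840 per project.
Remainder $16,000 by lane-miles (total 451.2): Harbor Pavilion 3,723.40 → $3,725; Redwood Corridor 3,251.77 → $3,250; Granite Greenway 1,241.13 → $1,240; Thornfield Reservoir 3,102.84 → $3,105; Valley Terminal 2,234.04 → $2,235; Winslow Plaza 2,446.81 → $2,445.
Totals: Harbor Pavilion $840 + $3,725 = $4,565; Redwood Corridor $840 + $3,250 = $4,090; Granite Greenway $840 + $1,240 = $2,080; Thornfield Reservoir $840 + $3,105 = $3,945; Valley Terminal $840 + $2,235 = $3,075; Winslow Plaza $840 + $2,445 = $3,285.

Harbor Pavilion: $4,565; Redwood Corridor: $4,090; Granite Greenway: $2,080; Thornfield Reservoir: $3,945; Valley Terminal: $3,075; Winslow Plaza: $3,285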